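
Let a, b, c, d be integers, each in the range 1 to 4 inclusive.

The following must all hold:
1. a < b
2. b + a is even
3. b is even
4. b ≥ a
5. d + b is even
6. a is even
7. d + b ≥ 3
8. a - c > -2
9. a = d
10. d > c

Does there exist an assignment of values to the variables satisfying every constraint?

Setting (a, b, c, d) = (2, 4, 1, 2) satisfies everything: constraint 7: d + b = 6; constraint 8: a - c = 1, and the others follow.

Satisfiable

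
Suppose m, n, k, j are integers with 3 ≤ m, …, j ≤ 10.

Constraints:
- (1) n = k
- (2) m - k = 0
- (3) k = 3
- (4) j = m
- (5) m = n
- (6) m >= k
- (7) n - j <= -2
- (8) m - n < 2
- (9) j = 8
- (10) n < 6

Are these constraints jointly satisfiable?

Constraint 9 fixes j = 8 and constraint 3 fixes k = 3. Constraints 1, 4, and 5 give j = m = n = k, so j = k. But 8 ≠ 3 — contradiction.

Unsatisfiable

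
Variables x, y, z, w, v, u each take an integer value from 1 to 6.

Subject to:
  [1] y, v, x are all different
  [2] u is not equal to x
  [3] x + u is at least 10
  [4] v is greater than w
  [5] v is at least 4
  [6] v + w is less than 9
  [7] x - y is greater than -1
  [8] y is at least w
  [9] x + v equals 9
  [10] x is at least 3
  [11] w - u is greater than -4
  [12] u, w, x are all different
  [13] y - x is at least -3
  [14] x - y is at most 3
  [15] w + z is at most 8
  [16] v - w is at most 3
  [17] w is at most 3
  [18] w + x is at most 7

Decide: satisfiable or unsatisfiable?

Setting (x, y, z, w, v, u) = (4, 3, 4, 3, 5, 6) satisfies everything: constraint 3: x + u = 10; constraint 6: v + w = 8, and the others follow.

Satisfiable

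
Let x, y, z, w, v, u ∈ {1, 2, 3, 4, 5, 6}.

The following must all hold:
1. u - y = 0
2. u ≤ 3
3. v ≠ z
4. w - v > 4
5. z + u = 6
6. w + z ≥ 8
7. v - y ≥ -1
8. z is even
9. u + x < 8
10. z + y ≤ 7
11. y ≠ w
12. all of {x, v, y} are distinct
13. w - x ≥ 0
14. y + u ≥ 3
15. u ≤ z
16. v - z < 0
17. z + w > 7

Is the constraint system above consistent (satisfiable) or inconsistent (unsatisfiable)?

Take x = 5, y = 2, z = 4, w = 6, v = 1, u = 2. Then constraint 1: u - y = 0; constraint 4: w - v = 5, and every other listed constraint is also met.

Satisfiable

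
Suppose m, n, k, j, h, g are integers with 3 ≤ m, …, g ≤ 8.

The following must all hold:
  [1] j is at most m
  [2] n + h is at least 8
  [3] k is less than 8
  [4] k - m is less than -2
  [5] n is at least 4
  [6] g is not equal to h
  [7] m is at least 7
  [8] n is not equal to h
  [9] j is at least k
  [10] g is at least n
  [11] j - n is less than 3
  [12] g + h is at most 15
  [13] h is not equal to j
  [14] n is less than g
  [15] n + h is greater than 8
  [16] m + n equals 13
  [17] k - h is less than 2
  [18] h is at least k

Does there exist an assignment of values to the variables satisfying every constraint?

Satisfiable

Try m = 8, n = 5, k = 3, j = 5, h = 4, g = 8.
Check constraint 2: n + h = 9; constraint 4: k - m = -5; constraint 11: j - n = 0. The remaining constraints are straightforward to verify.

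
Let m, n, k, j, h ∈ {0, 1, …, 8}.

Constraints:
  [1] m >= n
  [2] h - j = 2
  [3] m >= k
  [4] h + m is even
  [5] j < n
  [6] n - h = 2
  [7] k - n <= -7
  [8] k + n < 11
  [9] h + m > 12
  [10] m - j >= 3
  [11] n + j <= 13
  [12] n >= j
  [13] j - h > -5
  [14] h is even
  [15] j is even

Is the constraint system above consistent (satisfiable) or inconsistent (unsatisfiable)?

Satisfiable

Try m = 8, n = 8, k = 1, j = 4, h = 6.
Check constraint 2: h - j = 2; constraint 6: n - h = 2; constraint 7: k - n = -7. The remaining constraints are straightforward to verify.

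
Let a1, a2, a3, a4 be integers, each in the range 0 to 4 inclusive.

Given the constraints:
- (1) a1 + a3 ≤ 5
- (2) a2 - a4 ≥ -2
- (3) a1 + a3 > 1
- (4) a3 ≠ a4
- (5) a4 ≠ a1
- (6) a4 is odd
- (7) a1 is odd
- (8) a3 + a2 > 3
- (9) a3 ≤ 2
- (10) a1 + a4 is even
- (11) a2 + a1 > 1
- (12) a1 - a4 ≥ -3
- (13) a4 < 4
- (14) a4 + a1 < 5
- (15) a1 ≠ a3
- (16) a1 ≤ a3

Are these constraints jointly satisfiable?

Satisfiable

Try a1 = 1, a2 = 3, a3 = 2, a4 = 3.
Check constraint 1: a1 + a3 = 3; constraint 2: a2 - a4 = 0; constraint 3: a1 + a3 = 3. The remaining constraints are straightforward to verify.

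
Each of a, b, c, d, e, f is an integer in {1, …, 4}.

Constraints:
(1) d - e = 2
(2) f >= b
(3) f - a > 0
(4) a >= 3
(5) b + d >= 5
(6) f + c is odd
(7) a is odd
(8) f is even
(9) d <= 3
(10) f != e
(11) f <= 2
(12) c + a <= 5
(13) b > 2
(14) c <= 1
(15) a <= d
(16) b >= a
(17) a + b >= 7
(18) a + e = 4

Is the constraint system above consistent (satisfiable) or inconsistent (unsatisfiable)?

From constraints 9 and 15: a ≤ d ≤ 3. From constraints 2 and 11: b ≤ f ≤ 2. Hence a + b ≤ 5. But constraint 17 requires a + b ≥ 7, and 7 > 5. Contradiction.

Unsatisfiable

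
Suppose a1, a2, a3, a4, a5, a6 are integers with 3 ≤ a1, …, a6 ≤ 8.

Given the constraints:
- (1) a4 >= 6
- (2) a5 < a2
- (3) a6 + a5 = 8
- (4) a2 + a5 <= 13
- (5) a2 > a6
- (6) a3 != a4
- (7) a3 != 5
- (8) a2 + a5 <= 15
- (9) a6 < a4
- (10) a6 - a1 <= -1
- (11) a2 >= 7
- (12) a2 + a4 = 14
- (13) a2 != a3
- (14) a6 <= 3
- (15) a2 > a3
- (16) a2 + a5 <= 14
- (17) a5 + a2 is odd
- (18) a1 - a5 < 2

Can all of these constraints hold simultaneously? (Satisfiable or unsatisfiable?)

Setting (a1, a2, a3, a4, a5, a6) = (5, 8, 4, 6, 5, 3) satisfies everything: constraint 3: a6 + a5 = 8; constraint 4: a2 + a5 = 13, and the others follow.

Satisfiable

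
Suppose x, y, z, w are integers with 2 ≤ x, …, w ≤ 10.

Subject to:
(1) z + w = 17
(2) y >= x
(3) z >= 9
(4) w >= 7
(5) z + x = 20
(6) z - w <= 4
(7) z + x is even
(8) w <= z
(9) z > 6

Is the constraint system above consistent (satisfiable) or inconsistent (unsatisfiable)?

One satisfying assignment is x = 10, y = 10, z = 10, w = 7.
For the less obvious constraints — constraint 1: z + w = 17; constraint 5: z + x = 20 — and the others hold by inspection.

Satisfiable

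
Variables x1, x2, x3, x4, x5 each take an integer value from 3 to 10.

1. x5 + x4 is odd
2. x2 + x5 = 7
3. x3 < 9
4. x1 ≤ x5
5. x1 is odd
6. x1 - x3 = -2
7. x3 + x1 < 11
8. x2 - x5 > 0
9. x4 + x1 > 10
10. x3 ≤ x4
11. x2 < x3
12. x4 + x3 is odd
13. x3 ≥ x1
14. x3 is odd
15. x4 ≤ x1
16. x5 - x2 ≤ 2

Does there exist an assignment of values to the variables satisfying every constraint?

Constraints 4, 8, 10, 11, and 15 give x5 < x2, x2 < x3, x3 ≤ x4, x4 ≤ x1, x1 ≤ x5. Chaining: x5 < x2 < x3 ≤ x4 ≤ x1 ≤ x5, which forces x5 < x5 — impossible.

Unsatisfiable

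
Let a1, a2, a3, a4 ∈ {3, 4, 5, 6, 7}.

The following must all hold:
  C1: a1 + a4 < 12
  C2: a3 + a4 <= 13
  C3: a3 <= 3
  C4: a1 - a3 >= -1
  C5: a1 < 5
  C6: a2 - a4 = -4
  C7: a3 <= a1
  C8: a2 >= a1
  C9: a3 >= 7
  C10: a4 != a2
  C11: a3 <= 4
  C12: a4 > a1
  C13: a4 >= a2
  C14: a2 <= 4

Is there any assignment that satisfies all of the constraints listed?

Unsatisfiable

From constraints 7 and 9: a1 ≥ a3 and a3 ≥ 7, so a1 ≥ 7. From constraints 8 and 14: a1 ≤ a2 and a2 ≤ 4, so a1 ≤ 4. But 4 < 7, so no value of a1 works.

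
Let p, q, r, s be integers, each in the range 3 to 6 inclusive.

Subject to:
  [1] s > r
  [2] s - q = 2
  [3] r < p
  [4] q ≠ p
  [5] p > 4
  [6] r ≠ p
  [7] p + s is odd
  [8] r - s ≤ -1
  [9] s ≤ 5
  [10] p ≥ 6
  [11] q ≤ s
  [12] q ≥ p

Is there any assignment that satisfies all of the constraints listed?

Unsatisfiable

From constraints 10 and 12: q ≥ p and p ≥ 6, so q ≥ 6. From constraints 9 and 11: q ≤ s and s ≤ 5, so q ≤ 5. But 5 < 6, so no value of q works.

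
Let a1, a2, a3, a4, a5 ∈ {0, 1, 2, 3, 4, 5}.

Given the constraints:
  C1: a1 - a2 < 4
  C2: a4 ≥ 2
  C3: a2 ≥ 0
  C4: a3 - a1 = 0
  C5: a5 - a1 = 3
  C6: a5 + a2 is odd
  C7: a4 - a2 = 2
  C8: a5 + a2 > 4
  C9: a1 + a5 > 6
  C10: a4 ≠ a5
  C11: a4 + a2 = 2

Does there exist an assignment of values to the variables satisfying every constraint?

Try a1 = 2, a2 = 0, a3 = 2, a4 = 2, a5 = 5.
Check constraint 1: a1 - a2 = 2; constraint 4: a3 - a1 = 0. The remaining constraints are straightforward to verify.

Satisfiable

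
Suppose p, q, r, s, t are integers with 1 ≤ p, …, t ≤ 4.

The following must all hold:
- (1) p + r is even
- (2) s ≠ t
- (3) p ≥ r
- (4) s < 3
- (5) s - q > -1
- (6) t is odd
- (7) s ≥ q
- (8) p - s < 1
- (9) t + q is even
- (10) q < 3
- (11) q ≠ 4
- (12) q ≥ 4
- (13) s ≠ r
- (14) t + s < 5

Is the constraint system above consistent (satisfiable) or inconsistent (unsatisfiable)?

Unsatisfiable

From constraints 7 and 12: s ≥ q and q ≥ 4, so s ≥ 4. From constraint 4: s ≤ 2. But 2 < 4, so no value of s works.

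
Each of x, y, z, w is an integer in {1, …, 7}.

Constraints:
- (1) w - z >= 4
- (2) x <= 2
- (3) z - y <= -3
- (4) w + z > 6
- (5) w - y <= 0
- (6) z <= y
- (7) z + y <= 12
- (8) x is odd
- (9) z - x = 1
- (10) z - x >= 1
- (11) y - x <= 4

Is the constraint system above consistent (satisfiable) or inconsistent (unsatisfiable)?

Unsatisfiable

Constraints 1, 5, 10, and 11 give x − y ≥ -4, y − w ≥ 0, w − z ≥ 4, z − x ≥ 1.
Adding all 4 inequalities: the left sides telescope to 0, and the right sides sum to (-4) + 0 + 4 + 1 = 1. So 0 ≥ 1, which is false.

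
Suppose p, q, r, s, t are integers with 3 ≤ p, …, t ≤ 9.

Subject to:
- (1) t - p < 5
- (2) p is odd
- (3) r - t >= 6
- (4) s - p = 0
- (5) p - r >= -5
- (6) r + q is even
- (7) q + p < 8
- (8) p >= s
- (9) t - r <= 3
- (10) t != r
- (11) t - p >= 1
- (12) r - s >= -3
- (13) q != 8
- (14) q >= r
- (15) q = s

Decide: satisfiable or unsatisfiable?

Unsatisfiable

Constraints 3, 5, and 11 give t − p ≥ 1, p − r ≥ -5, r − t ≥ 6.
Adding all 3 inequalities: the left sides telescope to 0, and the right sides sum to 1 + (-5) + 6 = 2. So 0 ≥ 2, which is false.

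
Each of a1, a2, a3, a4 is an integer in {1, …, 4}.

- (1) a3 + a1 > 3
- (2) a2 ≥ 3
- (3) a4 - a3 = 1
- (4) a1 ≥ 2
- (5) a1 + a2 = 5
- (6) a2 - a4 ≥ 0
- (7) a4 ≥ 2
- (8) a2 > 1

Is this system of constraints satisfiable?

Satisfiable

The assignment a1 = 2, a2 = 3, a3 = 2, a4 = 3 works:
  constraint 1 holds since a3 + a1 = 4.
  constraint 3 holds since a4 - a3 = 1.
The rest check out directly.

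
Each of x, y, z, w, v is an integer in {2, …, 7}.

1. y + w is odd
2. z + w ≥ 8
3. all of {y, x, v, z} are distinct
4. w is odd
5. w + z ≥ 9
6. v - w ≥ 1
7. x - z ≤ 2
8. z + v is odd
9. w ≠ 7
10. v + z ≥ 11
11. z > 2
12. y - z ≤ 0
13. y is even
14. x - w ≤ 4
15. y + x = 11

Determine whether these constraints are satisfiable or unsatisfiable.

Satisfiable

Try x = 7, y = 4, z = 5, w = 5, v = 6.
Check constraint 2: z + w = 10; constraint 5: w + z = 10. The remaining constraints are straightforward to verify.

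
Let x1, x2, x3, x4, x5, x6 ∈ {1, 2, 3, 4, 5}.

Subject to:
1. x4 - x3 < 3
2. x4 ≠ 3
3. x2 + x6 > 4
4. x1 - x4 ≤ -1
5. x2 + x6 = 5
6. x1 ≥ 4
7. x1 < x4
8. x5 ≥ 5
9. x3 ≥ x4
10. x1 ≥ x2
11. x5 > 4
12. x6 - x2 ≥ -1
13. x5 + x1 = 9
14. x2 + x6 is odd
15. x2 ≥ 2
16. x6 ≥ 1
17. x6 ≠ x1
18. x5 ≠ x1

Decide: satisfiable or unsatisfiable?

The assignment x1 = 4, x2 = 3, x3 = 5, x4 = 5, x5 = 5, x6 = 2 works:
  constraint 1 holds since x4 - x3 = 0.
  constraint 3 holds since x2 + x6 = 5.
  constraint 4 holds since x1 - x4 = -1.
The rest check out directly.

Satisfiable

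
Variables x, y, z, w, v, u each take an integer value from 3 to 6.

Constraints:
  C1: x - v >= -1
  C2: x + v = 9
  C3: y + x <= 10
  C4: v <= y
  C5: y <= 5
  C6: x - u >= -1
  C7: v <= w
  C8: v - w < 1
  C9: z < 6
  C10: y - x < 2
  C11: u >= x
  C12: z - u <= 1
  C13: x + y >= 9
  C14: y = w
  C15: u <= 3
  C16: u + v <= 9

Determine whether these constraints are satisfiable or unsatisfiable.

Unsatisfiable

From constraints 11 and 15: x ≤ u ≤ 3. From constraints 4 and 5: v ≤ y ≤ 5. Hence x + v ≤ 8. But constraint 2 requires x + v = 9, and 9 > 8. Contradiction.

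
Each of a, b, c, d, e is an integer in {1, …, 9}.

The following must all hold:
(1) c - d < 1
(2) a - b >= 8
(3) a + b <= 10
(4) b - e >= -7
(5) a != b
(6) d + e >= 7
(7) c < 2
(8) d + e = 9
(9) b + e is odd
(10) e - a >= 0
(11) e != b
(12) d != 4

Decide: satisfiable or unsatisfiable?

Unsatisfiable

Constraints 2, 4, and 10 give b − e ≥ -7, e − a ≥ 0, a − b ≥ 8.
Adding all 3 inequalities: the left sides telescope to 0, and the right sides sum to (-7) + 0 + 8 = 1. So 0 ≥ 1, which is false.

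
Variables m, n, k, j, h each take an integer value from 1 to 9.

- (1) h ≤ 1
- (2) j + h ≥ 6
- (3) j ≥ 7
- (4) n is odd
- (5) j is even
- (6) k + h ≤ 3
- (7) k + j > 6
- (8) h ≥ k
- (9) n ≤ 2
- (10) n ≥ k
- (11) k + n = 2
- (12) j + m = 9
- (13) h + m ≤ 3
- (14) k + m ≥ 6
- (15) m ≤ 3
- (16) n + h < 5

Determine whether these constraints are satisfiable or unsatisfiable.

Unsatisfiable

From constraints 1 and 8: k ≤ h ≤ 1. From constraint 15: m ≤ 3. Hence k + m ≤ 4. But constraint 14 requires k + m ≥ 6, and 6 > 4. Contradiction.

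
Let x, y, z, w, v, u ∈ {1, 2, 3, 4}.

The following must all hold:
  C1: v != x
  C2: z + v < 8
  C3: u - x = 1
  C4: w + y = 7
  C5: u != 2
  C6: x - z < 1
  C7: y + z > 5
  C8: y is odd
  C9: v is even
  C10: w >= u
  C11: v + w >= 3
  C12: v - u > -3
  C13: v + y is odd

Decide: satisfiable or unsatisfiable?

Satisfiable

Take x = 3, y = 3, z = 3, w = 4, v = 2, u = 4. Then constraint 2: z + v = 5; constraint 3: u - x = 1; constraint 4: w + y = 7, and every other listed constraint is also met.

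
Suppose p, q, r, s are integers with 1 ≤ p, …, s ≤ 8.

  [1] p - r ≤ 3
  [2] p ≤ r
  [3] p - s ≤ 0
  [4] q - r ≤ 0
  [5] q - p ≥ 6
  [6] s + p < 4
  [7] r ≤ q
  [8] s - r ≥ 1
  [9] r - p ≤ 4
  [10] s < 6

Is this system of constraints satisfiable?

Constraints 4, 5, and 9 give p − r ≥ -4, r − q ≥ 0, q − p ≥ 6.
Adding all 3 inequalities: the left sides telescope to 0, and the right sides sum to (-4) + 0 + 6 = 2. So 0 ≥ 2, which is false.

Unsatisfiable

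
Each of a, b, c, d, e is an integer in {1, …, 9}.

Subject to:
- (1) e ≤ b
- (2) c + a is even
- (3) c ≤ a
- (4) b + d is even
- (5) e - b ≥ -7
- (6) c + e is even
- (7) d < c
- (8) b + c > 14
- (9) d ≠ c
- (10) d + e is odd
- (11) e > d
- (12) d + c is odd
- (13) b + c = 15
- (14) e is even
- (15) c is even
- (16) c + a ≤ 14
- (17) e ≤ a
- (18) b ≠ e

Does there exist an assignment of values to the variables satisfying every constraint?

Satisfiable

Take a = 6, b = 9, c = 6, d = 1, e = 2. Then constraint 5: e - b = -7; constraint 8: b + c = 15, and every other listed constraint is also met.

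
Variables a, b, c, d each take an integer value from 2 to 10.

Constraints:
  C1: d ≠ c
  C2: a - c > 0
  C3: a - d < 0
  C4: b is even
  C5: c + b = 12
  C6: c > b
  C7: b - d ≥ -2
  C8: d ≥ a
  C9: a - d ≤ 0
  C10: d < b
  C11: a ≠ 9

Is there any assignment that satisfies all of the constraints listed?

Unsatisfiable

Constraints 2, 3, 6, and 10 give d < b, b < c, c < a, a < d. Chaining: d < b < c < a < d, which forces d < d — impossible.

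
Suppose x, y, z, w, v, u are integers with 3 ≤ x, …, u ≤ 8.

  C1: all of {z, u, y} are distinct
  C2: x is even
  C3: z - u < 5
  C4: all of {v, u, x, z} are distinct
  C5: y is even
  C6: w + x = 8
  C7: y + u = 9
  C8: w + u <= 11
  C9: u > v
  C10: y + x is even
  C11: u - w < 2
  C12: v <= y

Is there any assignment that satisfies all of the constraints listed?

The assignment x = 4, y = 4, z = 7, w = 4, v = 3, u = 5 works:
  constraint 3 holds since z - u = 2.
  constraint 6 holds since w + x = 8.
The rest check out directly.

Satisfiable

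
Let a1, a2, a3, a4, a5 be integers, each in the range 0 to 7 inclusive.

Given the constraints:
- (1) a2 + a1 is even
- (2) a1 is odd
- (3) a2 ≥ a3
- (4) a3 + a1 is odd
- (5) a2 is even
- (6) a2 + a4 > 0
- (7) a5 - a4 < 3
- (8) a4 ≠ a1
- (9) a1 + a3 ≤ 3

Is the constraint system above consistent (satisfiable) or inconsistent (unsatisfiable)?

Constraint 5 makes a2 even and constraint 2 makes a1 odd, so a2 + a1 must be odd. Constraint 1 says a2 + a1 is even — contradiction.

Unsatisfiable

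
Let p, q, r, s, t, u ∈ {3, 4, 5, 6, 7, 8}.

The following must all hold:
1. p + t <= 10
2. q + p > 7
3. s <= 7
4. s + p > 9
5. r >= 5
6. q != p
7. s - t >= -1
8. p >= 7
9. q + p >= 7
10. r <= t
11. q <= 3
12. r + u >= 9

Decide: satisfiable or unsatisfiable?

Unsatisfiable

From constraint 8: p ≥ 7. From constraints 5 and 10: t ≥ r ≥ 5. Hence p + t ≥ 12. But constraint 1 requires p + t ≤ 10, and 10 < 12. Contradiction.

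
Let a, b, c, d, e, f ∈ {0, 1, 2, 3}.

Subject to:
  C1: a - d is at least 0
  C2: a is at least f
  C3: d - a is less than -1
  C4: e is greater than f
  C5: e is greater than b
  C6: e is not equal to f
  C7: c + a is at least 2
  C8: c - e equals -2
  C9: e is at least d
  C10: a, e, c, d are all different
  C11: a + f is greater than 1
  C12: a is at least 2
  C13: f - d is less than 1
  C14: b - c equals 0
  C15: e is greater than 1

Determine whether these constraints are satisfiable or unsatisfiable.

The assignment a = 2, b = 1, c = 1, d = 0, e = 3, f = 0 works:
  constraint 1 holds since a - d = 2.
  constraint 3 holds since d - a = -2.
  constraint 7 holds since c + a = 3.
The rest check out directly.

Satisfiable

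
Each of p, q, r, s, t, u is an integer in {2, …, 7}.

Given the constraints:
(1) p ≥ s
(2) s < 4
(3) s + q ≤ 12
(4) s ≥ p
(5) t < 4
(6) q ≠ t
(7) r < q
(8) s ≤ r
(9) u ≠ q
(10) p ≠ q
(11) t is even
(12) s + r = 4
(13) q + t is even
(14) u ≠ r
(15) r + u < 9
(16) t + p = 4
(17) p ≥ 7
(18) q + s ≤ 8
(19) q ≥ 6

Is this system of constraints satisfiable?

From constraints 4 and 17: s ≥ p ≥ 7. From constraint 19: q ≥ 6. Hence s + q ≥ 13. But constraint 3 requires s + q ≤ 12, and 12 < 13. Contradiction.

Unsatisfiable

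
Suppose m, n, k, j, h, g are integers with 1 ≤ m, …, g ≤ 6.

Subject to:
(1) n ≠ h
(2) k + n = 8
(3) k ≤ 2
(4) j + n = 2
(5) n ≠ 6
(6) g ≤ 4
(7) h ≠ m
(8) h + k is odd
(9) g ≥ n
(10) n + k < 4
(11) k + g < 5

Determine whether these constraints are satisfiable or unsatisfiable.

From constraint 3: k ≤ 2. From constraints 6 and 9: n ≤ g ≤ 4. Hence k + n ≤ 6. But constraint 2 requires k + n = 8, and 8 > 6. Contradiction.

Unsatisfiable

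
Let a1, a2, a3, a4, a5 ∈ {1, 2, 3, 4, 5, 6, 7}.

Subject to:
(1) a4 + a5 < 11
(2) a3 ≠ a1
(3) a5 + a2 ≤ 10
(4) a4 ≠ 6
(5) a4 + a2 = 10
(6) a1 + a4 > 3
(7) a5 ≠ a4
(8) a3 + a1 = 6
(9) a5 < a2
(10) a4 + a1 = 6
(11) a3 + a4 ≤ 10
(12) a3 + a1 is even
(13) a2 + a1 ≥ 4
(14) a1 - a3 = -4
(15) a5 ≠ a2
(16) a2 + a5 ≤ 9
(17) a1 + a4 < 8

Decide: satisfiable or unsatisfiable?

Satisfiable

The assignment a1 = 1, a2 = 5, a3 = 5, a4 = 5, a5 = 3 works:
  constraint 1 holds since a4 + a5 = 8.
  constraint 3 holds since a5 + a2 = 8.
The rest check out directly.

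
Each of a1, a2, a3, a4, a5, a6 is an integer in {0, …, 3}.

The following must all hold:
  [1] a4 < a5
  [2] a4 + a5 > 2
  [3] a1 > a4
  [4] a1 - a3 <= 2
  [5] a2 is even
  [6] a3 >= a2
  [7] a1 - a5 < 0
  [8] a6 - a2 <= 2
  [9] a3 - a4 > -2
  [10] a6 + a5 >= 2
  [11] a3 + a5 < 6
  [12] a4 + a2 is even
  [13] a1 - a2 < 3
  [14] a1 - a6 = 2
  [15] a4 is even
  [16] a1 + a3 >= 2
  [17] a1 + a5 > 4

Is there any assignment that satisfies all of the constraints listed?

Setting (a1, a2, a3, a4, a5, a6) = (2, 0, 0, 0, 3, 0) satisfies everything: constraint 2: a4 + a5 = 3; constraint 4: a1 - a3 = 2; constraint 7: a1 - a5 = -1, and the others follow.

Satisfiable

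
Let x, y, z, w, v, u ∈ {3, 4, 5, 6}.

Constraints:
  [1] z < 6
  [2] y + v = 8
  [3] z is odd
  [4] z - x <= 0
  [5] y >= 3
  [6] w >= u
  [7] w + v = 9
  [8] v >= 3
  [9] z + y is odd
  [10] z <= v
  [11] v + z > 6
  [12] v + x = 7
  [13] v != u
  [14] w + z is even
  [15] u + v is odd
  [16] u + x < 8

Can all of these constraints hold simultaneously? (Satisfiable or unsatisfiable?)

One satisfying assignment is x = 3, y = 4, z = 3, w = 5, v = 4, u = 3.
For the less obvious constraints — constraint 2: y + v = 8; constraint 4: z - x = 0; constraint 7: w + v = 9 — and the others hold by inspection.

Satisfiable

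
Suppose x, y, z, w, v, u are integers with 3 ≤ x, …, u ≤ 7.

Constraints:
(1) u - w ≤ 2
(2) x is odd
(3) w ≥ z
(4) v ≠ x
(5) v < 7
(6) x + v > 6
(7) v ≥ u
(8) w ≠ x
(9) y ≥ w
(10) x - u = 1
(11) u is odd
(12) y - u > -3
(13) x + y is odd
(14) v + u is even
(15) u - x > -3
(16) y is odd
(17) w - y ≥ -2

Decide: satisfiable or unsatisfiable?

Unsatisfiable

Constraint 2 makes x odd and constraint 16 makes y odd, so x + y must be even. Constraint 13 says x + y is odd — contradiction.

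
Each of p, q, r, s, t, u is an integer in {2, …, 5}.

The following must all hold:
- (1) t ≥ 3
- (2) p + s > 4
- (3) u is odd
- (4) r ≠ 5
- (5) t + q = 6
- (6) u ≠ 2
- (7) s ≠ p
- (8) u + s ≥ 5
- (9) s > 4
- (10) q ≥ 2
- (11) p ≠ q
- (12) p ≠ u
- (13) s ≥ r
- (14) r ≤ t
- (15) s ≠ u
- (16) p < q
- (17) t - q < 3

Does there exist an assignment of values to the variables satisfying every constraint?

Satisfiable

Try p = 2, q = 3, r = 3, s = 5, t = 3, u = 3.
Check constraint 2: p + s = 7; constraint 5: t + q = 6. The remaining constraints are straightforward to verify.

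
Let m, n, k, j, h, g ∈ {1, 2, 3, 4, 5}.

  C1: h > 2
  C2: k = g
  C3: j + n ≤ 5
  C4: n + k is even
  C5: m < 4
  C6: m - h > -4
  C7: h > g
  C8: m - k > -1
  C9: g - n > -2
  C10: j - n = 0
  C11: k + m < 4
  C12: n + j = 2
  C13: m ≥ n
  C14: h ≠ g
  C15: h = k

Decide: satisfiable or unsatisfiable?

From constraints 2 and 15, h = k = g, so h = g. But constraint 14 says h ≠ g. Contradiction.

Unsatisfiable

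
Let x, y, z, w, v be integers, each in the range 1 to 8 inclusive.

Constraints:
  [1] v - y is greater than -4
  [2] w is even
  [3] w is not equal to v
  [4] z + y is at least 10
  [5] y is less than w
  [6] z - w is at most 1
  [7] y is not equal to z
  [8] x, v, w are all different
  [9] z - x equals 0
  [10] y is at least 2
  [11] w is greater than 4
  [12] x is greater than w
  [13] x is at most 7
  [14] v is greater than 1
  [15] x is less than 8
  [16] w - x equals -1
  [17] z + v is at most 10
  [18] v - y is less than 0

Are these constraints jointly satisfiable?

Setting (x, y, z, w, v) = (7, 5, 7, 6, 2) satisfies everything: constraint 1: v - y = -3; constraint 4: z + y = 12, and the others follow.

Satisfiable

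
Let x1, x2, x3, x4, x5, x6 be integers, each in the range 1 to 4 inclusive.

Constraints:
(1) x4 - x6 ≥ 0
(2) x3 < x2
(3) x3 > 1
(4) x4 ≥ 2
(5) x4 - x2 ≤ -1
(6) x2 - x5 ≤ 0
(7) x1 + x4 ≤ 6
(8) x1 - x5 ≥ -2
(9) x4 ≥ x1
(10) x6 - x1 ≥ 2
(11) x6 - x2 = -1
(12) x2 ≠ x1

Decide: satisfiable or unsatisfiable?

Constraints 1, 5, 6, 8, and 10 give x2 − x4 ≥ 1, x4 − x6 ≥ 0, x6 − x1 ≥ 2, x1 − x5 ≥ -2, x5 − x2 ≥ 0.
Adding all 5 inequalities: the left sides telescope to 0, and the right sides sum to 1 + 0 + 2 + (-2) + 0 = 1. So 0 ≥ 1, which is false.

Unsatisfiable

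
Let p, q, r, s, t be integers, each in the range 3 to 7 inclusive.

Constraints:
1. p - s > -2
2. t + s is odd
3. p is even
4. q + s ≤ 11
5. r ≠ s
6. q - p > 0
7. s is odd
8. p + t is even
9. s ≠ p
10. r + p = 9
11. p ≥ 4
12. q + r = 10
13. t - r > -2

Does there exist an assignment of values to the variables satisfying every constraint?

Try p = 4, q = 5, r = 5, s = 3, t = 6.
Check constraint 1: p - s = 1; constraint 4: q + s = 8; constraint 6: q - p = 1. The remaining constraints are straightforward to verify.

Satisfiable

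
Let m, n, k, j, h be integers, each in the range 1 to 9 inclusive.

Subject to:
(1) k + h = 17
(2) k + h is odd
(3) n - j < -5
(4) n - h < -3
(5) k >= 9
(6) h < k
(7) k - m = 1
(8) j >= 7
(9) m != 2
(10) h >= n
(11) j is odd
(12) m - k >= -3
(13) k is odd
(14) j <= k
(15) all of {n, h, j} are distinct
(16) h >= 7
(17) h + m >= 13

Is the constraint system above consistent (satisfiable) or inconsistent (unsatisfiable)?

Satisfiable

Setting (m, n, k, j, h) = (8, 2, 9, 9, 8) satisfies everything: constraint 1: k + h = 17; constraint 3: n - j = -7, and the others follow.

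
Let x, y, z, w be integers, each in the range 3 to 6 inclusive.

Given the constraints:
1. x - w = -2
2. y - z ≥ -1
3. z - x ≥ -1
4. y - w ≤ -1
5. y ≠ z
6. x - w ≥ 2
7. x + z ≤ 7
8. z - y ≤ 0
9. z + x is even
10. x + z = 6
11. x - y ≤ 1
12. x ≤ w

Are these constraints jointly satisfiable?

Constraints 2, 3, 4, and 6 give z − x ≥ -1, x − w ≥ 2, w − y ≥ 1, y − z ≥ -1.
Adding all 4 inequalities: the left sides telescope to 0, and the right sides sum to (-1) + 2 + 1 + (-1) = 1. So 0 ≥ 1, which is false.

Unsatisfiable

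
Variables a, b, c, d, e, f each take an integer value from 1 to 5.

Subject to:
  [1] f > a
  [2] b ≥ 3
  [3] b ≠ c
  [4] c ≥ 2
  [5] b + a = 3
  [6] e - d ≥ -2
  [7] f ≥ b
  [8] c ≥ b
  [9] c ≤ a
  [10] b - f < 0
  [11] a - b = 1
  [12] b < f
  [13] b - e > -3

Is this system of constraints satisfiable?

Unsatisfiable

From constraint 2: b ≥ 3. From constraints 4 and 9: a ≥ c ≥ 2. Hence b + a ≥ 5. But constraint 5 requires b + a = 3, and 3 < 5. Contradiction.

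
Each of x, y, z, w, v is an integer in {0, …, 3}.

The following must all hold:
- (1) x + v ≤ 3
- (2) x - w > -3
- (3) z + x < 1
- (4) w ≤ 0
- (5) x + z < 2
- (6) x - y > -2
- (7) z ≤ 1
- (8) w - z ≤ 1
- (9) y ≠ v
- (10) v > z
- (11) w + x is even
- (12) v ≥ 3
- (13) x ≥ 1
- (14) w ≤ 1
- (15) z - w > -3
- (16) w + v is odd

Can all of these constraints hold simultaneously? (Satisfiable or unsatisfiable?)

From constraint 13: x ≥ 1. From constraint 12: v ≥ 3. Hence x + v ≥ 4. But constraint 1 requires x + v ≤ 3, and 3 < 4. Contradiction.

Unsatisfiable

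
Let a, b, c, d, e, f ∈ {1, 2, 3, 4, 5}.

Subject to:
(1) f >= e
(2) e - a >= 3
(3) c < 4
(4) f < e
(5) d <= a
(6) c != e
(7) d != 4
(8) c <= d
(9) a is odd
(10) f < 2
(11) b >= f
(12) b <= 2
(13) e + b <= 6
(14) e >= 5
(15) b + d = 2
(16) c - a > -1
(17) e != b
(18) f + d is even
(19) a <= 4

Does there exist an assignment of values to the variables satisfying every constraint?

Unsatisfiable

From constraints 1 and 14: f ≥ e and e ≥ 5, so f ≥ 5. From constraints 11 and 12: f ≤ b and b ≤ 2, so f ≤ 2. But 2 < 5, so no value of f works.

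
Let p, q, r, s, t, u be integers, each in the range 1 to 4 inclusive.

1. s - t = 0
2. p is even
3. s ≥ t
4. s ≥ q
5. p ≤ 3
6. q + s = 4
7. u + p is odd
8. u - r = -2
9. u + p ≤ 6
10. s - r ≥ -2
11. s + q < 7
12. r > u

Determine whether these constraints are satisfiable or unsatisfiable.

Try p = 2, q = 2, r = 3, s = 2, t = 2, u = 1.
Check constraint 1: s - t = 0; constraint 6: q + s = 4. The remaining constraints are straightforward to verify.

Satisfiable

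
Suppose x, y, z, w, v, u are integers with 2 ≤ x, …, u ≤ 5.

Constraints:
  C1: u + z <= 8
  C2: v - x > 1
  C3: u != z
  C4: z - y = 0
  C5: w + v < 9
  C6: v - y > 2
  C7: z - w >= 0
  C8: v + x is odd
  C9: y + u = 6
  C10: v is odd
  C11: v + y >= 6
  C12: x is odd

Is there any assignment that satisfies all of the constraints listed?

Unsatisfiable

Constraint 10 makes v odd and constraint 12 makes x odd, so v + x must be even. Constraint 8 says v + x is odd — contradiction.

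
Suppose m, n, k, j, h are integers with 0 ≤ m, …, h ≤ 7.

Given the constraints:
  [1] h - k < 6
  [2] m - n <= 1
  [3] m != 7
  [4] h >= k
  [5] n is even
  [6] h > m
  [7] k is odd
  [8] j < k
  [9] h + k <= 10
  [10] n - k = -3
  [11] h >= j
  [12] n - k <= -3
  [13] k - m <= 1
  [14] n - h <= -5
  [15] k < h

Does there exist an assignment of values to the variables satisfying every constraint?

Constraints 2, 12, and 13 give k − n ≥ 3, n − m ≥ -1, m − k ≥ -1.
Adding all 3 inequalities: the left sides telescope to 0, and the right sides sum to 3 + (-1) + (-1) = 1. So 0 ≥ 1, which is false.

Unsatisfiable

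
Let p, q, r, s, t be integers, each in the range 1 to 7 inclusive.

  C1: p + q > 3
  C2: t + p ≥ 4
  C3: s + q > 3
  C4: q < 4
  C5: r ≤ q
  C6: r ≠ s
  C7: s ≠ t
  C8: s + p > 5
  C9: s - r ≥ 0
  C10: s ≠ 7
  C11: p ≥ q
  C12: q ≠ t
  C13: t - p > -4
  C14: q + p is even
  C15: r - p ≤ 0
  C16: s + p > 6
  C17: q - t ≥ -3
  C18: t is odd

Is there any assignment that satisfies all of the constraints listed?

Satisfiable

Setting (p, q, r, s, t) = (4, 2, 2, 4, 3) satisfies everything: constraint 1: p + q = 6; constraint 2: t + p = 7; constraint 3: s + q = 6, and the others follow.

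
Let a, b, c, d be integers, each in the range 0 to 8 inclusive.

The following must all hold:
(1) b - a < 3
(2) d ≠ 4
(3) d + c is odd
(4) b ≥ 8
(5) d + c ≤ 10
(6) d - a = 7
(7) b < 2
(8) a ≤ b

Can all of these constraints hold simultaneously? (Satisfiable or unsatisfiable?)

From constraint 4: b ≥ 8. From constraint 7: b ≤ 1. But 1 < 8, so no value of b works.

Unsatisfiable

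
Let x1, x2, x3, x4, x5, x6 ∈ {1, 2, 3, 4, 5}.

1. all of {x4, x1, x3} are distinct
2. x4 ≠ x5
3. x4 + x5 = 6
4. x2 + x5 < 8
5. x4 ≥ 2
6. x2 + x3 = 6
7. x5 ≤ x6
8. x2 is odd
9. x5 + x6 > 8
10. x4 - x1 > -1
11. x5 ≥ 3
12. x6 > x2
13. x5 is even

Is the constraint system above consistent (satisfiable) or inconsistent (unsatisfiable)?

The assignment x1 = 1, x2 = 1, x3 = 5, x4 = 2, x5 = 4, x6 = 5 works:
  constraint 3 holds since x4 + x5 = 6.
  constraint 4 holds since x2 + x5 = 5.
  constraint 6 holds since x2 + x3 = 6.
The rest check out directly.

Satisfiable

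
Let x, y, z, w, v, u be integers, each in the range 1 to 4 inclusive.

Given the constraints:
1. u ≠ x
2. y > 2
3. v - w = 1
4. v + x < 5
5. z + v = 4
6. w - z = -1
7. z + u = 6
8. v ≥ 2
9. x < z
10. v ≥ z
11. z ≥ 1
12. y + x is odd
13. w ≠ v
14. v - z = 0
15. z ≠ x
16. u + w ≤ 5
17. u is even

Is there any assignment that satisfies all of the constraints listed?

Satisfiable

Setting (x, y, z, w, v, u) = (1, 4, 2, 1, 2, 4) satisfies everything: constraint 3: v - w = 1; constraint 4: v + x = 3; constraint 5: z + v = 4, and the others follow.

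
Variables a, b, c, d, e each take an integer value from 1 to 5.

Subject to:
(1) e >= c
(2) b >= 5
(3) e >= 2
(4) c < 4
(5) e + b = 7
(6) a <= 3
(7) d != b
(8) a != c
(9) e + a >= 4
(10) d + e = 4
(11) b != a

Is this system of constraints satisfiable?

Satisfiable

Try a = 3, b = 5, c = 2, d = 2, e = 2.
Check constraint 5: e + b = 7; constraint 9: e + a = 5; constraint 10: d + e = 4. The remaining constraints are straightforward to verify.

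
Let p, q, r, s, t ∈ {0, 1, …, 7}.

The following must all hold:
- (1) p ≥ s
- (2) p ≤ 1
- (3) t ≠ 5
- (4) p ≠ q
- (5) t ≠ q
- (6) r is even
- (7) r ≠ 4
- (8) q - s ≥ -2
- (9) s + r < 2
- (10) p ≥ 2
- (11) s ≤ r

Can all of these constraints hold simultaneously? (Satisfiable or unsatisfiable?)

Unsatisfiable

From constraint 10: p ≥ 2. From constraint 2: p ≤ 1. But 1 < 2, so no value of p works.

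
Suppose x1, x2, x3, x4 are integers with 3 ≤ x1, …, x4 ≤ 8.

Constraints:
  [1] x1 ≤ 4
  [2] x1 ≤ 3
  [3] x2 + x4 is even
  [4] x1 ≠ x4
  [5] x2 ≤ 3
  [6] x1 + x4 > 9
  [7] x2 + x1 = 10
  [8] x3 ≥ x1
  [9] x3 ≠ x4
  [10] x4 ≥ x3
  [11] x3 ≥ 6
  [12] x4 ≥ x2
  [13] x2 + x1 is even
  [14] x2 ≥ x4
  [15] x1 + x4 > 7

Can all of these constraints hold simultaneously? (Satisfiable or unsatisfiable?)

From constraints 10 and 11: x4 ≥ x3 and x3 ≥ 6, so x4 ≥ 6. From constraints 5 and 14: x4 ≤ x2 and x2 ≤ 3, so x4 ≤ 3. But 3 < 6, so no value of x4 works.

Unsatisfiable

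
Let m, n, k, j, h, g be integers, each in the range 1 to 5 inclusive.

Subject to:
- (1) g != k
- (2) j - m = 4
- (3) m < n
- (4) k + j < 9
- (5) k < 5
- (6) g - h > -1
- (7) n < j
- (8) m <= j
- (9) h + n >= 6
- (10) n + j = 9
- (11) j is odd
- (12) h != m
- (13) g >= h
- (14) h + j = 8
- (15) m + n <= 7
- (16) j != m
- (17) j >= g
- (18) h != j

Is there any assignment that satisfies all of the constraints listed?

The assignment m = 1, n = 4, k = 1, j = 5, h = 3, g = 5 works:
  constraint 2 holds since j - m = 4.
  constraint 4 holds since k + j = 6.
The rest check out directly.

Satisfiable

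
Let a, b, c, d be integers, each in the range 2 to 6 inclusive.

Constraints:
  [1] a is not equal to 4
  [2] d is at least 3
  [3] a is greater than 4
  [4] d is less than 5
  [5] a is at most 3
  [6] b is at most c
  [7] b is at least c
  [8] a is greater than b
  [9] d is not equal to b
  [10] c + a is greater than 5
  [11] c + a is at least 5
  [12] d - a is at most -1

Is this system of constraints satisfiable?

Unsatisfiable

From constraint 3: a ≥ 5. From constraint 5: a ≤ 3. But 3 < 5, so no value of a works.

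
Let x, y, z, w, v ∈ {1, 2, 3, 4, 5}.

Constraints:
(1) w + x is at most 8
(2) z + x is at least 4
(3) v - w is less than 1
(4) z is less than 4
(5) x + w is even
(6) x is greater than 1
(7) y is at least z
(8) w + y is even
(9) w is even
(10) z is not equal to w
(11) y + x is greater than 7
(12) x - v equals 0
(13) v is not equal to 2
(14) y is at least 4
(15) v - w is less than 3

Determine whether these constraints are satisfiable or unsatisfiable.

Setting (x, y, z, w, v) = (4, 4, 1, 4, 4) satisfies everything: constraint 1: w + x = 8; constraint 2: z + x = 5, and the others follow.

Satisfiable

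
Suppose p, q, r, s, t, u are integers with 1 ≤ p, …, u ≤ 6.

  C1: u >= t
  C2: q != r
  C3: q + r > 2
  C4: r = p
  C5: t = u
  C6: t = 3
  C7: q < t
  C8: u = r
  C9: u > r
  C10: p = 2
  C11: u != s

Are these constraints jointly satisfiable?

Unsatisfiable

Constraint 6 fixes t = 3 and constraint 10 fixes p = 2. Constraints 4, 5, and 8 give t = u = r = p, so t = p. But 3 ≠ 2 — contradiction.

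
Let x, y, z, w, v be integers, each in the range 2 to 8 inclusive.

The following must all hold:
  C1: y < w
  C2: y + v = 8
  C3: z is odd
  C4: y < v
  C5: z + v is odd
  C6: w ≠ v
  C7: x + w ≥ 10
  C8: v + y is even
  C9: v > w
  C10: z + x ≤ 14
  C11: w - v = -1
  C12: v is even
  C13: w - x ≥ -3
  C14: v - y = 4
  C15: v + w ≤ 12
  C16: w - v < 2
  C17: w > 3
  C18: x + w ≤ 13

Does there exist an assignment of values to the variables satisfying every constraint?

Setting (x, y, z, w, v) = (8, 2, 5, 5, 6) satisfies everything: constraint 2: y + v = 8; constraint 7: x + w = 13; constraint 10: z + x = 13, and the others follow.

Satisfiable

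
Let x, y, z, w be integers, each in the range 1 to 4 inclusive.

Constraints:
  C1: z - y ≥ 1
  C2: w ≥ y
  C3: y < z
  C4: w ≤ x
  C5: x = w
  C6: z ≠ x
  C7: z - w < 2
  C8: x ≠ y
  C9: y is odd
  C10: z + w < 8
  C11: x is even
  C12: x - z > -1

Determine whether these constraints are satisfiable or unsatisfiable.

Satisfiable

One satisfying assignment is x = 4, y = 1, z = 3, w = 4.
For the less obvious constraints — constraint 1: z - y = 2; constraint 7: z - w = -1 — and the others hold by inspection.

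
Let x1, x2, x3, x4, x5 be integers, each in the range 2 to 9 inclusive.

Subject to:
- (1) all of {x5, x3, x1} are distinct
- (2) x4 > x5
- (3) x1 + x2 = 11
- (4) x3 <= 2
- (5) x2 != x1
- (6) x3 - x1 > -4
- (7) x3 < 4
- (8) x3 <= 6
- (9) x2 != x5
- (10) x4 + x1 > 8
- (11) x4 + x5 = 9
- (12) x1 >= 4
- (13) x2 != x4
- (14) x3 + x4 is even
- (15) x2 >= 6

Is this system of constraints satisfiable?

Try x1 = 4, x2 = 7, x3 = 2, x4 = 6, x5 = 3.
Check constraint 3: x1 + x2 = 11; constraint 6: x3 - x1 = -2; constraint 10: x4 + x1 = 10. The remaining constraints are straightforward to verify.

Satisfiable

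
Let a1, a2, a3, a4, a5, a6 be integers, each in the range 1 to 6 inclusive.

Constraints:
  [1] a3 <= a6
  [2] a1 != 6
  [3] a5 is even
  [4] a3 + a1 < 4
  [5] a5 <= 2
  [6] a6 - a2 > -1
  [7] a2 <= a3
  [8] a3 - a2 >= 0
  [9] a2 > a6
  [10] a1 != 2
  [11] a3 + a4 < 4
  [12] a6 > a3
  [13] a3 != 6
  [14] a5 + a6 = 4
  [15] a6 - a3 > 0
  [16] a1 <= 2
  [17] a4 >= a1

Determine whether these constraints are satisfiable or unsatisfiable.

Constraints 1, 7, and 9 give a2 ≤ a3, a3 ≤ a6, a6 < a2. Chaining: a2 ≤ a3 ≤ a6 < a2, which forces a2 < a2 — impossible.

Unsatisfiable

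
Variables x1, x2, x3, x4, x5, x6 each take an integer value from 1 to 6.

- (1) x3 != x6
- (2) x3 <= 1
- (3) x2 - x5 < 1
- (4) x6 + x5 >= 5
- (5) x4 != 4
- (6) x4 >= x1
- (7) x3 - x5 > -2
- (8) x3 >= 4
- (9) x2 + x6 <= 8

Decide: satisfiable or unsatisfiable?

From constraint 8: x3 ≥ 4. From constraint 2: x3 ≤ 1. But 1 < 4, so no value of x3 works.

Unsatisfiable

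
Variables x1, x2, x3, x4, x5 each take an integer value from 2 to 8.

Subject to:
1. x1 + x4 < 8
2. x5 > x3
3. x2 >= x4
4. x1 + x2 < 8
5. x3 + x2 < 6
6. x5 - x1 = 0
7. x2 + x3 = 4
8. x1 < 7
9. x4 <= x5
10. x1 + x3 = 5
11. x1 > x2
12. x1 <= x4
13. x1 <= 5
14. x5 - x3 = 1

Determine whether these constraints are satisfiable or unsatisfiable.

Unsatisfiable

Constraints 3, 11, and 12 give x4 ≤ x2, x2 < x1, x1 ≤ x4. Chaining: x4 ≤ x2 < x1 ≤ x4, which forces x4 < x4 — impossible.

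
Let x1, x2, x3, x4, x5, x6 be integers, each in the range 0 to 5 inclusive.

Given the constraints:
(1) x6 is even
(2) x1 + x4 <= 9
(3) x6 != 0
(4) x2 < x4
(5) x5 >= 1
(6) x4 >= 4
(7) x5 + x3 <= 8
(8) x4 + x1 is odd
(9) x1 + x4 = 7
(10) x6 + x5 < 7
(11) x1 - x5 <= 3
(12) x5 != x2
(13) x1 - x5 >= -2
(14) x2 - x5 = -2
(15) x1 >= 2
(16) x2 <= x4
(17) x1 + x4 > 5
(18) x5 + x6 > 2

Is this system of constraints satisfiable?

Take x1 = 3, x2 = 1, x3 = 5, x4 = 4, x5 = 3, x6 = 2. Then constraint 2: x1 + x4 = 7; constraint 7: x5 + x3 = 8; constraint 9: x1 + x4 = 7, and every other listed constraint is also met.

Satisfiable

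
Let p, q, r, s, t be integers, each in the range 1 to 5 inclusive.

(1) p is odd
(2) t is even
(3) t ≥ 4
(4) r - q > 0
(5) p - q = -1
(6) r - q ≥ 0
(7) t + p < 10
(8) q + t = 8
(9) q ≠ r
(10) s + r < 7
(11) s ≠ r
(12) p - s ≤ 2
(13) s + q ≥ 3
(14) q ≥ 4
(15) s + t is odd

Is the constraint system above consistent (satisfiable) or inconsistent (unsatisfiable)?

The assignment p = 3, q = 4, r = 5, s = 1, t = 4 works:
  constraint 4 holds since r - q = 1.
  constraint 5 holds since p - q = -1.
  constraint 6 holds since r - q = 1.
The rest check out directly.

Satisfiable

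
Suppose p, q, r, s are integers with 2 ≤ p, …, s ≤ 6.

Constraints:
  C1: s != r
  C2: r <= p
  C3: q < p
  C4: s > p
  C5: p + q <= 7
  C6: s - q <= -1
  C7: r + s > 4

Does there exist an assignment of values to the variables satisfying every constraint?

Constraints 3, 4, and 6 give s < q, q < p, p < s. Chaining: s < q < p < s, which forces s < s — impossible.

Unsatisfiable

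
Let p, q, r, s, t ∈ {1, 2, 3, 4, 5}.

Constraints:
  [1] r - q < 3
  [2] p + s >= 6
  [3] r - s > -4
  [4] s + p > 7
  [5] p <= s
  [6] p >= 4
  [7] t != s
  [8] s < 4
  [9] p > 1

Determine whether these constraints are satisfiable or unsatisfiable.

From constraints 5 and 6: s ≥ p and p ≥ 4, so s ≥ 4. From constraint 8: s ≤ 3. But 3 < 4, so no value of s works.

Unsatisfiable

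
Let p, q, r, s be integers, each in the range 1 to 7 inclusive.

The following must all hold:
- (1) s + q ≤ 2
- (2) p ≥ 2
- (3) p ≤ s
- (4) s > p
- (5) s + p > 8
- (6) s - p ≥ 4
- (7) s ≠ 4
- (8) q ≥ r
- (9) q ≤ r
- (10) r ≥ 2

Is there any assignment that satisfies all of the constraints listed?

From constraints 2 and 3: s ≥ p ≥ 2. From constraints 8 and 10: q ≥ r ≥ 2. Hence s + q ≥ 4. But constraint 1 requires s + q ≤ 2, and 2 < 4. Contradiction.

Unsatisfiable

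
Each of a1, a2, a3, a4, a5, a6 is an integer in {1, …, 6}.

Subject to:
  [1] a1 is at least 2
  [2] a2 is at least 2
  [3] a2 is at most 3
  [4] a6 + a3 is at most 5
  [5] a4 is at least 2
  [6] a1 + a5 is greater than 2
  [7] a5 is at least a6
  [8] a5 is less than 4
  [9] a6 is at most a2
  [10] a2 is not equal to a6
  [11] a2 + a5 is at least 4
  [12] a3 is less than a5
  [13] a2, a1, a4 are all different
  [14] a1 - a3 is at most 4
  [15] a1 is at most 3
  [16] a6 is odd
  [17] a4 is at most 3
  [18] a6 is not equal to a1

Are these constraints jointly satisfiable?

Unsatisfiable

Constraints 1, 2, 3, 5, 15, and 17 confine each of a2, a1, a4 to the 2 values {2, 3}.
Constraint 13 requires all 3 of them to be distinct, but only 2 values are available — impossible by the pigeonhole principle.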